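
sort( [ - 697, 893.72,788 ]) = [ - 697, 788,893.72]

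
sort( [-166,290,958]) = [ - 166,290,958]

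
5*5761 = 28805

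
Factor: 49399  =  7^1 * 7057^1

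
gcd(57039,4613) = 1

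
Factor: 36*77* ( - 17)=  - 2^2 * 3^2*7^1*11^1*17^1 = - 47124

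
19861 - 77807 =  - 57946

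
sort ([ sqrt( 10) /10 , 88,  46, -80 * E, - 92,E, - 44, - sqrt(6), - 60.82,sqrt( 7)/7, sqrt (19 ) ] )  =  [ - 80*E, -92, - 60.82, - 44, - sqrt( 6), sqrt ( 10)/10, sqrt( 7) /7, E, sqrt( 19 ),  46, 88]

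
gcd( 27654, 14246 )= 838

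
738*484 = 357192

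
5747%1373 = 255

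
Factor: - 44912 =-2^4 * 7^1 * 401^1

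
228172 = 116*1967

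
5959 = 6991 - 1032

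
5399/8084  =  5399/8084 = 0.67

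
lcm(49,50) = 2450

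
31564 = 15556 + 16008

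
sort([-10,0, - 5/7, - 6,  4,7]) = [ -10, - 6, - 5/7, 0,4,7 ] 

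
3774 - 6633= - 2859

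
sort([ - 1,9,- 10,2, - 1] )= [-10,  -  1, - 1 , 2, 9]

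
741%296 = 149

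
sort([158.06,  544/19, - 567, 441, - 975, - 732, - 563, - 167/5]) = [ - 975, - 732,-567, -563, - 167/5, 544/19, 158.06, 441]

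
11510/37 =311 + 3/37 = 311.08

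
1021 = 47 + 974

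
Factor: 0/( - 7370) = 0^1  =  0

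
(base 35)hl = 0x268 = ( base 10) 616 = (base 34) i4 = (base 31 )JR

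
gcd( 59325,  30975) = 525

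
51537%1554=255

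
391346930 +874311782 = 1265658712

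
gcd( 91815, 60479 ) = 1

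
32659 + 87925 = 120584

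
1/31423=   1/31423 = 0.00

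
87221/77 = 87221/77 = 1132.74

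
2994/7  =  427 + 5/7 = 427.71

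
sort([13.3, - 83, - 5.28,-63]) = [ - 83, - 63, - 5.28 , 13.3]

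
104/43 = 104/43  =  2.42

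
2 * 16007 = 32014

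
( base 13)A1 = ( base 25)56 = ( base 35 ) 3Q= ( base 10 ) 131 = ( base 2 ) 10000011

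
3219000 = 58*55500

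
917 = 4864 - 3947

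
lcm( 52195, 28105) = 365365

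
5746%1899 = 49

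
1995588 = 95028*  21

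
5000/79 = 63 + 23/79 = 63.29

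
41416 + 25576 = 66992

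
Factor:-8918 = -2^1*7^3*13^1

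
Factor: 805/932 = 2^( - 2)*5^1*7^1*23^1* 233^(  -  1)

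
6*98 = 588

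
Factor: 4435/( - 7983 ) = - 3^(  -  2 )*5^1 = - 5/9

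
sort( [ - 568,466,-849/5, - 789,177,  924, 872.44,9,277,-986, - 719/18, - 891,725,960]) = [ - 986, - 891, - 789, - 568, - 849/5, - 719/18,9, 177,277,466,725, 872.44, 924, 960]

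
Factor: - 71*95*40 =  - 2^3* 5^2*19^1  *  71^1 =-269800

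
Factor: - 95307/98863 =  - 3^1*109^( - 1 ) *907^( - 1)*31769^1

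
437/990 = 437/990 = 0.44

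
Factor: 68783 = 11^1*13^2*37^1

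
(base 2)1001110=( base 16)4e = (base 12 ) 66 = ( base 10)78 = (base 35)28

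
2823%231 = 51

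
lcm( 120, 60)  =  120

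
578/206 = 289/103 = 2.81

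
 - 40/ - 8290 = 4/829 =0.00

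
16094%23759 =16094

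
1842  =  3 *614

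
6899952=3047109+3852843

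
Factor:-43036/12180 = -53/15 = -3^( - 1 )*5^( - 1)*53^1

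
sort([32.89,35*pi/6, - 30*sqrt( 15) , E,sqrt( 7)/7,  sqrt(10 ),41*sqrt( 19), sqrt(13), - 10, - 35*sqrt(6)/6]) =[ - 30*sqrt(15), - 35*sqrt( 6)/6 , - 10 , sqrt(7 ) /7 , E , sqrt( 10), sqrt ( 13), 35*pi/6,  32.89 , 41*sqrt( 19) ]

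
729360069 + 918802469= 1648162538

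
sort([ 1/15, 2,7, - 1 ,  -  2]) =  [-2 ,-1, 1/15,2, 7]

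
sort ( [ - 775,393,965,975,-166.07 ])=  [ - 775, - 166.07,393,965, 975] 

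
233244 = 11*21204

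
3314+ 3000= 6314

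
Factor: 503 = 503^1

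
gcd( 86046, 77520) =6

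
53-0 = 53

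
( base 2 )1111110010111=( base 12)481B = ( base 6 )101235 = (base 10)8087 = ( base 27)b2e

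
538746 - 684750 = - 146004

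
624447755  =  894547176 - 270099421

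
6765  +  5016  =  11781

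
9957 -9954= 3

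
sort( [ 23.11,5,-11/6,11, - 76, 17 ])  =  [ - 76,  -  11/6,5,11, 17,  23.11]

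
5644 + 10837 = 16481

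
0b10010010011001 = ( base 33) 8JU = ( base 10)9369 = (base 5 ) 244434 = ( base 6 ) 111213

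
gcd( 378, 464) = 2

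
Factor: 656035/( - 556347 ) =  - 3^( - 1) * 5^1*11^( - 1)*23^( - 1 )*179^1  =  - 895/759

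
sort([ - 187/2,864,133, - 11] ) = [-187/2, - 11, 133,864 ] 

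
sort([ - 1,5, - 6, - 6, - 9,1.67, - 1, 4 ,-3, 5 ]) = [ - 9,  -  6, - 6, - 3, - 1, - 1,  1.67,4,5,5 ] 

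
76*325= 24700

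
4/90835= 4/90835 = 0.00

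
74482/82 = 37241/41 = 908.32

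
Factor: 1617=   3^1*7^2 * 11^1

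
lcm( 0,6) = 0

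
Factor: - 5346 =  - 2^1*3^5 * 11^1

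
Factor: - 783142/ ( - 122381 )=2^1*7^( - 1) * 19^1*37^1 *557^1*  17483^ ( - 1 )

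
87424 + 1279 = 88703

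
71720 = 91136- 19416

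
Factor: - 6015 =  - 3^1*5^1 * 401^1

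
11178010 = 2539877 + 8638133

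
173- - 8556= 8729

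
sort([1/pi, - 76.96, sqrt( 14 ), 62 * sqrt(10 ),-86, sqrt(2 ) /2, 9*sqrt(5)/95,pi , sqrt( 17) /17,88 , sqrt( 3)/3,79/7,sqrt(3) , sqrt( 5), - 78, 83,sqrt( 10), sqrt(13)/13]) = [ - 86, - 78,-76.96, 9*sqrt(5 ) /95, sqrt( 17)/17, sqrt ( 13)/13, 1/pi,sqrt(3)/3,  sqrt(2) /2, sqrt(3), sqrt(5), pi , sqrt( 10),sqrt( 14),79/7,  83, 88, 62*sqrt(10) ]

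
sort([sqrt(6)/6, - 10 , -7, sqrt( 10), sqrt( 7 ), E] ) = [ -10, - 7,sqrt( 6) /6, sqrt( 7), E, sqrt( 10)] 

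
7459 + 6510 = 13969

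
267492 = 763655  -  496163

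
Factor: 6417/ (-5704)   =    -  9/8= - 2^( -3)*3^2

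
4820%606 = 578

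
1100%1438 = 1100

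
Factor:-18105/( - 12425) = 3^1*5^( - 1)*7^( - 1)*17^1 = 51/35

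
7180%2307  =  259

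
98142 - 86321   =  11821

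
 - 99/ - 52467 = 33/17489 = 0.00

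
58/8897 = 58/8897= 0.01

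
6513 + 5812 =12325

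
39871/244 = 39871/244= 163.41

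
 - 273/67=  - 273/67 = -  4.07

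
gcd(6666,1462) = 2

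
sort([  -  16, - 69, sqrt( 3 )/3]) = [  -  69 , -16, sqrt( 3)/3]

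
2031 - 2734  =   - 703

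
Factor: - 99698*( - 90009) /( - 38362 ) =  - 3^2 * 73^1 *79^1* 137^1*631^1*19181^ ( - 1 ) = -4486858641/19181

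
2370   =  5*474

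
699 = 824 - 125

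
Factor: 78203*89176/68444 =2^1*157^1*241^ ( - 1 ) * 78203^1= 24555742/241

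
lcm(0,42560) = 0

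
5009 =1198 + 3811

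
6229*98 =610442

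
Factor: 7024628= 2^2*13^1 * 135089^1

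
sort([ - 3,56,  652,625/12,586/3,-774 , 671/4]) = [ - 774 , - 3,625/12,56, 671/4,586/3,  652]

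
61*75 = 4575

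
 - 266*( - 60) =15960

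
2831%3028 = 2831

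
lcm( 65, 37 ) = 2405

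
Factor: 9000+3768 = 12768 =2^5* 3^1*7^1*19^1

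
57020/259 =220 + 40/259 =220.15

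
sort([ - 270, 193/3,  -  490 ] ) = [ - 490,-270, 193/3] 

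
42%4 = 2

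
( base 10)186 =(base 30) 66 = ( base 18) A6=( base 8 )272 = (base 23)82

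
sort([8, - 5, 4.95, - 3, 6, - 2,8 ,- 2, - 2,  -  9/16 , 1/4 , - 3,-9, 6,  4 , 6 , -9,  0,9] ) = [  -  9, - 9, - 5, - 3, - 3, - 2,-2 ,-2, - 9/16, 0 , 1/4 , 4,  4.95,6,  6, 6,8, 8 , 9] 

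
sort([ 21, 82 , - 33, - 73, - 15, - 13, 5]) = [-73,-33, - 15, - 13, 5, 21, 82 ] 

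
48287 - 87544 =-39257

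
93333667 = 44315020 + 49018647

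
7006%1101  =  400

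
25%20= 5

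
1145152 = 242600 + 902552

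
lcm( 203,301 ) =8729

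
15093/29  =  15093/29 = 520.45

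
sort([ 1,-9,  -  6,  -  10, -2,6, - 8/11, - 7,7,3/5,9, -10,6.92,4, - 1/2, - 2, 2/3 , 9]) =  [-10 , - 10,-9, - 7,  -  6, - 2, - 2 ,-8/11, - 1/2, 3/5, 2/3,1, 4, 6, 6.92,7,9,  9]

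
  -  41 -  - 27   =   - 14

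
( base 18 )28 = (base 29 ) 1f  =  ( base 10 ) 44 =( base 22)20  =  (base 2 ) 101100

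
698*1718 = 1199164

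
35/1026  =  35/1026 = 0.03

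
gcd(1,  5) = 1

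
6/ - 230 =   -  3/115 = -  0.03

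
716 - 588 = 128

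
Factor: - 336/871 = -2^4*3^1 * 7^1 * 13^ ( - 1 ) * 67^( - 1 ) 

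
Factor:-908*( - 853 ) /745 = 2^2*5^( - 1 )*149^(-1 )*227^1*853^1 = 774524/745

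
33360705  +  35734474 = 69095179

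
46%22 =2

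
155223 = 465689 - 310466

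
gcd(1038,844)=2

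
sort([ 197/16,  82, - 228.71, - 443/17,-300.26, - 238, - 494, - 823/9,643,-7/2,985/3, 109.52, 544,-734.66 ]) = [-734.66, - 494, - 300.26,-238, - 228.71,-823/9, - 443/17, - 7/2, 197/16,82, 109.52,985/3, 544,643]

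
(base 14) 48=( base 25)2E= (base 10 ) 64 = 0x40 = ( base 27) 2A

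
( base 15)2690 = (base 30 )94F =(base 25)D4A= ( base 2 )10000000101011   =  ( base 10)8235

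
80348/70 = 40174/35 = 1147.83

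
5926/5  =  5926/5= 1185.20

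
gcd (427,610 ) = 61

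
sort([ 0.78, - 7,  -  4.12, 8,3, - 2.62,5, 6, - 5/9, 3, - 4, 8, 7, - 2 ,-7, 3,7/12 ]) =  [ - 7,  -  7, - 4.12, - 4,-2.62,  -  2, - 5/9 , 7/12,0.78, 3, 3,3, 5  ,  6, 7, 8, 8 ]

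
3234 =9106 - 5872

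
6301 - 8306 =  - 2005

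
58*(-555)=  - 32190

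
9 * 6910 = 62190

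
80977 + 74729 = 155706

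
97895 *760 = 74400200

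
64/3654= 32/1827=0.02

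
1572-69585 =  - 68013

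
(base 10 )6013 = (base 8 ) 13575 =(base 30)6kd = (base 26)8N7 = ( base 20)F0D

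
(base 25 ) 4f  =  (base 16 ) 73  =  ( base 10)115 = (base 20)5F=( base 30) 3P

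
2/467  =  2/467 = 0.00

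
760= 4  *190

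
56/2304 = 7/288=0.02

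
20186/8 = 2523 + 1/4 = 2523.25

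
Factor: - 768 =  - 2^8 * 3^1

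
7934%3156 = 1622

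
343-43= 300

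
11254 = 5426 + 5828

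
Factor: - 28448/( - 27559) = 32/31 =2^5*31^(- 1) 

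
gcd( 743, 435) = 1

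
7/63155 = 7/63155 = 0.00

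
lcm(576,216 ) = 1728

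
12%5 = 2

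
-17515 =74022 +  - 91537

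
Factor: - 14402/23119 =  - 38/61 =-  2^1 * 19^1*61^(-1)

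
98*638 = 62524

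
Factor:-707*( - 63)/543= 3^1*7^2*101^1*181^(-1) = 14847/181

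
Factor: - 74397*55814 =- 4152394158=- 2^1*3^1*11^1 * 43^1 * 59^1*24799^1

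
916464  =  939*976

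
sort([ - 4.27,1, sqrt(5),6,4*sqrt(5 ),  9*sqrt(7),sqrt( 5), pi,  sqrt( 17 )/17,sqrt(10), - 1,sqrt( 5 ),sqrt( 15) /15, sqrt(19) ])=[ - 4.27, - 1, sqrt(17 ) /17 , sqrt(15) /15 , 1, sqrt( 5) , sqrt( 5),sqrt ( 5 ),  pi,  sqrt( 10),  sqrt(19),  6, 4 *sqrt( 5 ),  9 * sqrt ( 7 )] 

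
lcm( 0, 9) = 0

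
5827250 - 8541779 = -2714529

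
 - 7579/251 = -7579/251 = - 30.20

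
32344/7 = 4620 + 4/7  =  4620.57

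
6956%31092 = 6956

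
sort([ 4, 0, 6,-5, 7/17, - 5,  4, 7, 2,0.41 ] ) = [  -  5 , - 5, 0, 0.41,7/17, 2, 4,4, 6,7 ] 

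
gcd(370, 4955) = 5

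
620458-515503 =104955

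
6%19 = 6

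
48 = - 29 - - 77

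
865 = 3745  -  2880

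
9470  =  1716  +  7754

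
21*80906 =1699026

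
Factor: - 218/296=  - 2^(-2 ) * 37^(  -  1) * 109^1=-  109/148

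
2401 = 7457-5056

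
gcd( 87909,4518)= 3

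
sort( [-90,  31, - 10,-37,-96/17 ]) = [-90,  -  37,- 10,- 96/17, 31 ] 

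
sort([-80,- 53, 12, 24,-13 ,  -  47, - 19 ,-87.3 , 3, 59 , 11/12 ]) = [ - 87.3,-80,  -  53 , - 47, - 19 ,-13 , 11/12, 3,12 , 24,59]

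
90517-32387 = 58130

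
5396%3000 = 2396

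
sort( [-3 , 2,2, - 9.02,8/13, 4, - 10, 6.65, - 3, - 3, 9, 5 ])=[ - 10, - 9.02, - 3, - 3, - 3 , 8/13, 2, 2, 4,  5,6.65,9 ]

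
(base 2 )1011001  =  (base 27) 38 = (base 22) 41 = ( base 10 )89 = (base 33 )2n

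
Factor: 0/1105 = 0 =0^1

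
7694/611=7694/611 = 12.59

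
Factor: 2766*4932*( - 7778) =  - 106106791536 =- 2^4 *3^3*137^1*461^1*3889^1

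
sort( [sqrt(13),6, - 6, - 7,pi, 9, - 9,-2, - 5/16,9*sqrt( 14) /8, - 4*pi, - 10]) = [ - 4*pi, - 10, - 9, - 7 , - 6, - 2 , - 5/16, pi, sqrt(13),9*sqrt( 14)/8,6,9 ] 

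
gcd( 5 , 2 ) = 1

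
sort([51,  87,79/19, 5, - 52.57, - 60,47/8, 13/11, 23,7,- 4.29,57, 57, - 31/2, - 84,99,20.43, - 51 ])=[ - 84,-60 ,-52.57,-51,  -  31/2, - 4.29,13/11,79/19,5,47/8,7, 20.43,23,51,  57, 57,87,99 ]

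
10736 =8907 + 1829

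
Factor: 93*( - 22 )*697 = -2^1*3^1*11^1*17^1*31^1*41^1 = -1426062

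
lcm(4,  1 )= 4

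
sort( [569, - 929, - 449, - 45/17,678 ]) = [-929, - 449, - 45/17,569,678 ]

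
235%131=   104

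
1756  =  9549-7793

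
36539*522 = 19073358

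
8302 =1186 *7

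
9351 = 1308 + 8043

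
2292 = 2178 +114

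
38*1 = 38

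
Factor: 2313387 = 3^3*47^1*1823^1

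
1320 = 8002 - 6682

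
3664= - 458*( - 8 )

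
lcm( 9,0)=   0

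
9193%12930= 9193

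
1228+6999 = 8227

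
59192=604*98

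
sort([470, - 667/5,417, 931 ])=[-667/5,417,470,931 ] 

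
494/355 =494/355 = 1.39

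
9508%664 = 212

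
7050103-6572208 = 477895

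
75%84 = 75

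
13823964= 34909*396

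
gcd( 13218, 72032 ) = 2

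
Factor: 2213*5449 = 12058637 = 2213^1 * 5449^1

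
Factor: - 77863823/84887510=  - 2^(  -  1) *5^(-1)*109^1*809^1*883^1 * 8488751^( - 1)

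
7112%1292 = 652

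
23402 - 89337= - 65935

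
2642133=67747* 39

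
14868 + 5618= 20486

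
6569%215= 119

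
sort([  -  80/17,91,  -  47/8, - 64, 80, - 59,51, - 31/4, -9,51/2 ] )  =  [ - 64,- 59, - 9, - 31/4, - 47/8, - 80/17, 51/2, 51, 80,91]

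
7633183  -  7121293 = 511890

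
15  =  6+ 9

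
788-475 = 313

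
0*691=0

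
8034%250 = 34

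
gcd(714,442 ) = 34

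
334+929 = 1263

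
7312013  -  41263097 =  - 33951084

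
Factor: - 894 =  - 2^1*3^1*149^1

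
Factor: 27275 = 5^2*1091^1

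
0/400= 0 = 0.00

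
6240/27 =2080/9 = 231.11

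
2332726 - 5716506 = -3383780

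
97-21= 76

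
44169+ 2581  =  46750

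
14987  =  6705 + 8282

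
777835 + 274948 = 1052783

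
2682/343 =7 + 281/343=7.82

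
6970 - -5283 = 12253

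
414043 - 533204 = -119161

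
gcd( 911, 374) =1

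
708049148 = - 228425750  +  936474898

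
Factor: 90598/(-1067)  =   - 2^1*11^(-1)*467^1 = - 934/11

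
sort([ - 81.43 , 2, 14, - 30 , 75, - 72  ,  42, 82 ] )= [- 81.43, - 72, - 30 , 2,14, 42,75,82] 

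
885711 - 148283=737428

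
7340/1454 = 5 + 35/727 =5.05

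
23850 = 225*106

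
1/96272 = 1/96272 = 0.00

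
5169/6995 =5169/6995 = 0.74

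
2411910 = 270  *8933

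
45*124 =5580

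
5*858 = 4290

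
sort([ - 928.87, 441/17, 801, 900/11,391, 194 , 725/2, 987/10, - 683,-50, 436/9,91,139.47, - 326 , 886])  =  [ - 928.87, - 683, - 326,  -  50, 441/17, 436/9, 900/11 , 91, 987/10, 139.47 , 194, 725/2,391,801,886]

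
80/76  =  1+1/19 = 1.05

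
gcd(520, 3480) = 40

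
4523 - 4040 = 483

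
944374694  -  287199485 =657175209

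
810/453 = 1 + 119/151 = 1.79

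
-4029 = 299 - 4328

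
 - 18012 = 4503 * ( - 4)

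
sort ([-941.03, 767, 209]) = [ - 941.03, 209, 767]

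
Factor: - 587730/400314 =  -715/487= - 5^1 * 11^1*13^1 * 487^( -1 ) 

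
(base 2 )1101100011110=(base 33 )6cc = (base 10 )6942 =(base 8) 15436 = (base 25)b2h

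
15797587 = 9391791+6405796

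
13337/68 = 13337/68=196.13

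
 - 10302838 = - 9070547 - 1232291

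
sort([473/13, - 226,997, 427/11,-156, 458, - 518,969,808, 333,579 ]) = [ - 518, - 226, -156, 473/13, 427/11, 333, 458,579,  808, 969, 997]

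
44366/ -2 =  - 22183/1 = -22183.00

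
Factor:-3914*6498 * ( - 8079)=205474596588 = 2^2*3^3 * 19^3*103^1* 2693^1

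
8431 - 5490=2941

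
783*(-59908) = -46907964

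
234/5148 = 1/22 = 0.05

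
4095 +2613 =6708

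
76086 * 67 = 5097762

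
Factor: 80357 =107^1 * 751^1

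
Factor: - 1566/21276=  - 29/394 = - 2^(-1 )*29^1 * 197^ ( - 1)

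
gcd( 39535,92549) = 1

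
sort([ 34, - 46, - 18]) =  [ - 46, - 18 , 34]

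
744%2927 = 744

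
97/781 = 97/781 = 0.12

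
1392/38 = 696/19 = 36.63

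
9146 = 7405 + 1741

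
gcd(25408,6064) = 16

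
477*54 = 25758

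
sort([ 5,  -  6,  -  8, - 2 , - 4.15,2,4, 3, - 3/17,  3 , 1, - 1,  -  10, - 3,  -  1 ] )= [ - 10, -8, - 6, - 4.15, - 3, - 2, - 1, - 1,-3/17,  1, 2,  3,3,4,5 ]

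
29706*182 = 5406492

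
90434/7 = 90434/7 = 12919.14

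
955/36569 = 955/36569 = 0.03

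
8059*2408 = 19406072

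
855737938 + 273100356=1128838294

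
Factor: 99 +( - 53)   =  46 = 2^1*23^1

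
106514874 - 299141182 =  - 192626308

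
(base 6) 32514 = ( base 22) 970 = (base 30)50A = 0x119e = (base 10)4510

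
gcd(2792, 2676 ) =4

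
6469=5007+1462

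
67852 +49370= 117222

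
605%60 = 5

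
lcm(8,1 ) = 8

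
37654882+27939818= 65594700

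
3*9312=27936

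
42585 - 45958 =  - 3373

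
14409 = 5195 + 9214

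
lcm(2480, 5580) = 22320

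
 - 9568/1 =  - 9568 = - 9568.00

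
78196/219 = 357 + 13/219 = 357.06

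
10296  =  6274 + 4022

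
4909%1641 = 1627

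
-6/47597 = -6/47597 = -0.00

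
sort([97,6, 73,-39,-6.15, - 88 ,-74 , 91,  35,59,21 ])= [ - 88,  -  74,-39, - 6.15,6, 21 , 35,59, 73, 91, 97]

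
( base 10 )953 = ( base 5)12303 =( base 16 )3B9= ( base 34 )s1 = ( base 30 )11n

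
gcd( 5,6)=1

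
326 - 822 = -496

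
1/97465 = 1/97465 = 0.00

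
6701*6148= 41197748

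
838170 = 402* 2085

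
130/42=65/21 = 3.10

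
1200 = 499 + 701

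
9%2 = 1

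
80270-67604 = 12666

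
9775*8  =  78200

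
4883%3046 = 1837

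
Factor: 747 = 3^2*83^1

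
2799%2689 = 110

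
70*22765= 1593550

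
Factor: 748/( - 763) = - 2^2* 7^( - 1)*11^1*17^1*109^(-1 ) 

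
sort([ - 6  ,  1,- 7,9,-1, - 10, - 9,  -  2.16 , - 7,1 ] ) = [-10, - 9, - 7, - 7,-6, - 2.16, - 1,1,1, 9 ]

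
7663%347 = 29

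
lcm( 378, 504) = 1512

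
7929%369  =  180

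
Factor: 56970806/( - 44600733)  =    -  2^1 * 3^(- 3)* 19^( - 1)* 73^1 * 227^( - 1) * 383^( - 1) * 390211^1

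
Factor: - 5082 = - 2^1 * 3^1*7^1*11^2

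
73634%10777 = 8972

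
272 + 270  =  542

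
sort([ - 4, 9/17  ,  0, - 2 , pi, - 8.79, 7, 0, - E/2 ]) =[ - 8.79, - 4, - 2,-E/2 , 0,0,9/17,pi,7 ]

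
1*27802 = 27802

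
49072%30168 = 18904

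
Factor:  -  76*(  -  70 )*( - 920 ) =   -  4894400 = - 2^6*5^2*7^1*19^1*23^1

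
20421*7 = 142947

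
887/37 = 887/37 = 23.97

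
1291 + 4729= 6020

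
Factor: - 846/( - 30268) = 9/322 = 2^( - 1 )*3^2*7^( - 1)*23^( - 1 ) 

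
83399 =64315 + 19084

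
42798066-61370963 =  - 18572897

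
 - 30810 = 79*( - 390)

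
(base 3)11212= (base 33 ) 3W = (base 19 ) 6h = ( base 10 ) 131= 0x83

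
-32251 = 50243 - 82494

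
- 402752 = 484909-887661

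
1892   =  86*22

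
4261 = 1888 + 2373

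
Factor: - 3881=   -  3881^1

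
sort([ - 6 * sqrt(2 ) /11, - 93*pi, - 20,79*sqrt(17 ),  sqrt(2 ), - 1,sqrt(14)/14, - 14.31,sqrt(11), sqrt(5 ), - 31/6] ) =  [ - 93*pi,-20, - 14.31, - 31/6, - 1, - 6 *sqrt(2)/11, sqrt(14)/14,sqrt ( 2),sqrt( 5 ), sqrt(11 ),79 * sqrt (17)]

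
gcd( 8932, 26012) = 28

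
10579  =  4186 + 6393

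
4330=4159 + 171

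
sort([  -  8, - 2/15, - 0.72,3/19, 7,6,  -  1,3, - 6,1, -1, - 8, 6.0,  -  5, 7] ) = [ - 8, - 8,  -  6,  -  5 , -1, - 1,  -  0.72, - 2/15,3/19,  1 , 3, 6,6.0,7,7]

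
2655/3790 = 531/758  =  0.70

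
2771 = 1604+1167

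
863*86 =74218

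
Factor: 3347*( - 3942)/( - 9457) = 2^1*3^3*7^( - 2) * 73^1*193^( - 1 )*3347^1 = 13193874/9457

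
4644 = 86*54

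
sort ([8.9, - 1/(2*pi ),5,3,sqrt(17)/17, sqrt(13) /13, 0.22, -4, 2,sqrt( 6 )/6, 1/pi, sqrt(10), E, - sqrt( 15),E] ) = [ - 4,-sqrt(15 ), - 1/( 2*pi ), 0.22, sqrt(17 )/17,sqrt (13 ) /13,1/pi, sqrt(6) /6, 2, E, E, 3, sqrt(10),5, 8.9] 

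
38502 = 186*207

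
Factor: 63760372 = 2^2*13^1*61^1 * 20101^1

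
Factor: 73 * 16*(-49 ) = - 57232 = -2^4*7^2 * 73^1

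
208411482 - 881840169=-673428687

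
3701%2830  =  871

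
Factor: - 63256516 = -2^2*15814129^1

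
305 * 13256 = 4043080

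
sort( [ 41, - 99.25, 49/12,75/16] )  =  [ - 99.25,49/12, 75/16,41]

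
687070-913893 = - 226823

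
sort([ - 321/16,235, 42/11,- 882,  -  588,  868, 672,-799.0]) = [ -882, - 799.0, - 588, - 321/16 , 42/11,235,672,868] 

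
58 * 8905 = 516490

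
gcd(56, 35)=7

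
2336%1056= 224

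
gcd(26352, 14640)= 2928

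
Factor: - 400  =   - 2^4*5^2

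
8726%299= 55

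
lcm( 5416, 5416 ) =5416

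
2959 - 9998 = -7039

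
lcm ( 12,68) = 204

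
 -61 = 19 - 80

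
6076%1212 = 16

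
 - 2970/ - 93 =990/31 = 31.94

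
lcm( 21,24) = 168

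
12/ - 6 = - 2/1 = -2.00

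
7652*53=405556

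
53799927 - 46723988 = 7075939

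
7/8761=7/8761 = 0.00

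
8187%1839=831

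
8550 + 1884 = 10434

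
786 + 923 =1709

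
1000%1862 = 1000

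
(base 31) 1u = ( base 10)61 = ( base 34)1r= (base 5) 221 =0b111101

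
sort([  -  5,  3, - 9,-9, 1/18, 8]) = [ - 9 , - 9,- 5,1/18, 3, 8]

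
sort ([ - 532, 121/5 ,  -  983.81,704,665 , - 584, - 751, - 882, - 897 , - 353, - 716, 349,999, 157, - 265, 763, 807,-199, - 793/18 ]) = [  -  983.81, - 897, - 882, - 751, - 716, -584, - 532, - 353, - 265,- 199, - 793/18,121/5, 157 , 349,665,704,763,807,999 ] 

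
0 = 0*772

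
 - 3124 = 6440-9564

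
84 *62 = 5208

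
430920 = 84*5130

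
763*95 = 72485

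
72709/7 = 10387 =10387.00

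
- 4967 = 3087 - 8054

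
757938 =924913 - 166975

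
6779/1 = 6779 = 6779.00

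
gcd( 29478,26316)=102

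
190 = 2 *95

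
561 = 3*187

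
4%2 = 0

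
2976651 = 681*4371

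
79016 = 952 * 83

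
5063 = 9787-4724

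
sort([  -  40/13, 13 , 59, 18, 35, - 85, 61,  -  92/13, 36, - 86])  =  [  -  86,  -  85,- 92/13, - 40/13, 13, 18,35, 36 , 59, 61 ]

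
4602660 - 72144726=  - 67542066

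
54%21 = 12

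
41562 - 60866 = - 19304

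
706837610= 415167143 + 291670467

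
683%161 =39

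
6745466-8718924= - 1973458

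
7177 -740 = 6437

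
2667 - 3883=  - 1216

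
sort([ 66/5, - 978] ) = [ - 978,66/5] 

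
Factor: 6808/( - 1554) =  - 92/21 = - 2^2*3^(- 1 )*7^( - 1 )*23^1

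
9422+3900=13322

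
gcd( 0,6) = 6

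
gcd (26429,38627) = 2033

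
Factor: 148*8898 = 2^3*3^1*37^1*1483^1  =  1316904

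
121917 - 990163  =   - 868246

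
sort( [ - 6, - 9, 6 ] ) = [ - 9,-6, 6]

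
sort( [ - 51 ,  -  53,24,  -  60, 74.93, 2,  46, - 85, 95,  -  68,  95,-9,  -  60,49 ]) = [ - 85,  -  68,-60,-60, - 53, - 51,-9, 2, 24, 46, 49,74.93, 95, 95]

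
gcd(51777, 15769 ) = 1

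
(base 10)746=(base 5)10441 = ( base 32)NA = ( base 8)1352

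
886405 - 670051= 216354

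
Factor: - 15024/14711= -48/47 = - 2^4*3^1*47^(- 1 )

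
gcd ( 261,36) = 9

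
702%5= 2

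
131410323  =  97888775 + 33521548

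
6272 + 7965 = 14237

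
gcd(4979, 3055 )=13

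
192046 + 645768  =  837814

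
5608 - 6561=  - 953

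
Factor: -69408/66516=-2^3*3^1 * 23^( - 1) = - 24/23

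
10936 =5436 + 5500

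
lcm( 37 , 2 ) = 74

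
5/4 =5/4 = 1.25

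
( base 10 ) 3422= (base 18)AA2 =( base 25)5BM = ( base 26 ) 51G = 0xd5e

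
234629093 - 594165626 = - 359536533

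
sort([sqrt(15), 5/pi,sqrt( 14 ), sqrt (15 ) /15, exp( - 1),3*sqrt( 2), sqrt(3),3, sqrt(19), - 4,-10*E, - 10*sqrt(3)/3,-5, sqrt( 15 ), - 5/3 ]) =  [ - 10*E, - 10*sqrt(3)/3, - 5, - 4, - 5/3, sqrt(15 ) /15,exp(-1 ), 5/pi, sqrt(3),3, sqrt(14), sqrt( 15 ), sqrt (15 ),  3*sqrt( 2), sqrt (19) ] 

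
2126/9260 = 1063/4630 = 0.23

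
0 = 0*907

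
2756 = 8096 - 5340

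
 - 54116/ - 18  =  27058/9 =3006.44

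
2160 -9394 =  -7234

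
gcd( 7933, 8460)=1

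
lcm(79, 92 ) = 7268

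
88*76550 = 6736400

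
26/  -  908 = - 13/454= - 0.03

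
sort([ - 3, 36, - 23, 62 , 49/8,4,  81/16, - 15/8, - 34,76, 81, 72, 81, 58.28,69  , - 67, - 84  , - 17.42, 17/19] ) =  [ - 84 , - 67, - 34, - 23,  -  17.42, - 3, - 15/8,17/19, 4, 81/16, 49/8, 36 , 58.28,62, 69,72, 76,81,81 ]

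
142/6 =23 + 2/3  =  23.67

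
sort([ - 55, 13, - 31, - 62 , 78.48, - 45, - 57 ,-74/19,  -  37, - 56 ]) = [ - 62,  -  57, - 56, -55, -45,-37,-31,-74/19,13,78.48 ] 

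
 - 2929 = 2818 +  - 5747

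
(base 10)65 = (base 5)230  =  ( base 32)21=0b1000001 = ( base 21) 32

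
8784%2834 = 282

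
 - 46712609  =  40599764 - 87312373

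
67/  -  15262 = -1+15195/15262 = - 0.00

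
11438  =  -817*( - 14) 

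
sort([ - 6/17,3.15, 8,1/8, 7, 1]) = [ - 6/17, 1/8, 1, 3.15,7,8]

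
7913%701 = 202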